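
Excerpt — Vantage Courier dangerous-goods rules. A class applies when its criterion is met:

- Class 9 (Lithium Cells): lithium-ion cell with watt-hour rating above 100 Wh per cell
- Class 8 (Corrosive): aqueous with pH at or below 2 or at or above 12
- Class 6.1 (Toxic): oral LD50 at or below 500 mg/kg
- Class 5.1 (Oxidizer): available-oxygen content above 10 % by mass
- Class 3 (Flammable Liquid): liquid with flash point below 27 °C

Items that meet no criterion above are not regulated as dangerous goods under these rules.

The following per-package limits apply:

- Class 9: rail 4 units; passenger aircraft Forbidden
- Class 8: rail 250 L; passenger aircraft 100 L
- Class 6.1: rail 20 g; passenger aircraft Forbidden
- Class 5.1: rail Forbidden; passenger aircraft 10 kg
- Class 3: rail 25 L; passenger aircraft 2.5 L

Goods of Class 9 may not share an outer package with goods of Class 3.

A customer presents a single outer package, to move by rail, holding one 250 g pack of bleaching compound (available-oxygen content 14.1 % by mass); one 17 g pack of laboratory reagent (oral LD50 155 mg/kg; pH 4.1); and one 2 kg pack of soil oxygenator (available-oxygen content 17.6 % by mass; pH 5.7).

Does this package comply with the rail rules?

No

Bleaching compound: available-oxygen content 14.1 % by mass > 10 % by mass → Class 5.1 (Oxidizer).
Oral LD50 155 mg/kg meets the Class 6.1 criterion (Toxic), so the laboratory reagent is Class 6.1.
Available-oxygen content 17.6 % by mass meets the Class 5.1 criterion (Oxidizer), so the soil oxygenator is Class 5.1.
Class 5.1 net quantity: 250 g + 2 kg = 2.25 kg.
Class 5.1 is Forbidden by rail.
Class 6.1 quantity: 17 g.
17 g is within the rail limit of 20 g for Class 6.1.
The segregation rule (Class 9 with Class 3) does not apply to Class 5.1 with Class 6.1.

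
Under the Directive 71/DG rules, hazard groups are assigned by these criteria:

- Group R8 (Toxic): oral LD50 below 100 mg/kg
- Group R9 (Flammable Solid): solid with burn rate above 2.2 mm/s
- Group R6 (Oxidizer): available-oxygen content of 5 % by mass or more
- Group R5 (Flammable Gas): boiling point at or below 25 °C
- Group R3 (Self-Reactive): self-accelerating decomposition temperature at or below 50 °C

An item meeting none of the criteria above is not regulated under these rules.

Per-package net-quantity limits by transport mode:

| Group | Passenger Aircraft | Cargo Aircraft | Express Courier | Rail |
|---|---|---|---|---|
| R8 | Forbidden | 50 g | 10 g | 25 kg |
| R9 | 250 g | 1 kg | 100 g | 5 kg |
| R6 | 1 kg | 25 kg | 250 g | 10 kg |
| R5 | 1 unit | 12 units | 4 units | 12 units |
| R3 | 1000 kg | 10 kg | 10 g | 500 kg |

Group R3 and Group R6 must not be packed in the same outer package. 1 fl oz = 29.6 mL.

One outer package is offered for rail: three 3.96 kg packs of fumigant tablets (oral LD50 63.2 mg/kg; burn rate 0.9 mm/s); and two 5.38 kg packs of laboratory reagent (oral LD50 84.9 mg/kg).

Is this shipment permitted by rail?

The fumigant tablets have oral LD50 63.2 mg/kg, which is < 100 mg/kg, so they are Group R8 (Toxic).
With oral LD50 84.9 mg/kg (< 100 mg/kg), the laboratory reagent falls in Group R8.
Group R8 net quantity: (three 3.96 kg packs = 11.88 kg) + (two 5.38 kg packs = 10.76 kg) = 22.64 kg.
That is within the Group R8 rail limit of 25 kg.

Yes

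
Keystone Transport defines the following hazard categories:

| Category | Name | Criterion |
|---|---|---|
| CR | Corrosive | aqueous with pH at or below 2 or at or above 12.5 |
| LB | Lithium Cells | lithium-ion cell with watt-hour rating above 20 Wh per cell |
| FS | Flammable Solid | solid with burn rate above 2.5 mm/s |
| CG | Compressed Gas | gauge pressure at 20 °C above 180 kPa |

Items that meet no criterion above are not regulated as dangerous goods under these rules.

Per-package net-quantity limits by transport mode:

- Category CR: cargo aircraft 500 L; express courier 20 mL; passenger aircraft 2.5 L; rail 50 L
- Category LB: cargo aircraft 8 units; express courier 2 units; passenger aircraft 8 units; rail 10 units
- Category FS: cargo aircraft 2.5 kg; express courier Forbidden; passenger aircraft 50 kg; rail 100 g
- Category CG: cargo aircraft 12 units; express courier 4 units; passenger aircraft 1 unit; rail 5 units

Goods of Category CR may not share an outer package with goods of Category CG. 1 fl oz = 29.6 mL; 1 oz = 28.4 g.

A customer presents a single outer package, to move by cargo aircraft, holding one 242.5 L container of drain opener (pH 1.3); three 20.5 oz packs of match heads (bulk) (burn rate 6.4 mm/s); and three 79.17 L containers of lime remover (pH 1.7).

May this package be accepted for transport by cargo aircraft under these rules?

pH 1.3 meets the Category CR criterion (Corrosive), so the drain opener is Category CR.
Match heads (bulk): burn rate 6.4 mm/s > 2.5 mm/s → Category FS (Flammable Solid).
The lime remover has pH 1.7, which is ≤ 2, so it is Category CR (Corrosive).
Category CR net quantity: 242.5 L + (three 79.17 L containers = 237.51 L) = 480.01 L.
That is within the Category CR cargo aircraft limit of 500 L.
Category FS quantity: three 20.5 oz packs = 1746.6 g.
1746.6 g is within the cargo aircraft limit of 2.5 kg for Category FS.
The segregation rule (Category CR with Category CG) does not apply to Category CR with Category FS.
Every hazard category is within its cargo aircraft limit and no segregation rule is violated.

Yes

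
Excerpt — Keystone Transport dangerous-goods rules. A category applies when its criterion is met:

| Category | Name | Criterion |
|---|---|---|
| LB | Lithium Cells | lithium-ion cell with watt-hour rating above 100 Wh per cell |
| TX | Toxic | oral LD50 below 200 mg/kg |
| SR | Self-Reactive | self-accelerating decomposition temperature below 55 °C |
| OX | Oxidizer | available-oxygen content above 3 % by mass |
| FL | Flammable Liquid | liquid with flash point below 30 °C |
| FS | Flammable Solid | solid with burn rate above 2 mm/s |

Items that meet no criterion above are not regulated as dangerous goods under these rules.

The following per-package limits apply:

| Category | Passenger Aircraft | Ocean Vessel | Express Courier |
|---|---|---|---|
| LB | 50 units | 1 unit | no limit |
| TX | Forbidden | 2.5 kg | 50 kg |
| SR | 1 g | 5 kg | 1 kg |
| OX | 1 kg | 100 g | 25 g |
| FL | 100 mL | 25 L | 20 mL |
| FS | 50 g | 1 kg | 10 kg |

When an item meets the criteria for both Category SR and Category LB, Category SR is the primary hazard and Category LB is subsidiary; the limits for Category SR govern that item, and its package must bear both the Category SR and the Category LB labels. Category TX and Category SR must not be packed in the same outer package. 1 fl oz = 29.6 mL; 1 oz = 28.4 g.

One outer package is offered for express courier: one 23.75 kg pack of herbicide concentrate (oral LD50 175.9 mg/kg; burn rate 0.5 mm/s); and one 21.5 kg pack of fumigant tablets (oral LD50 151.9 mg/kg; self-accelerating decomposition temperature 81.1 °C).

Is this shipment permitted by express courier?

Yes

With oral LD50 175.9 mg/kg (< 200 mg/kg), the herbicide concentrate falls in Category TX.
The fumigant tablets have oral LD50 151.9 mg/kg, which is < 200 mg/kg, so they are Category TX (Toxic).
Total Category TX: 23.75 kg + 21.5 kg = 45.25 kg.
That is within the Category TX express courier limit of 50 kg.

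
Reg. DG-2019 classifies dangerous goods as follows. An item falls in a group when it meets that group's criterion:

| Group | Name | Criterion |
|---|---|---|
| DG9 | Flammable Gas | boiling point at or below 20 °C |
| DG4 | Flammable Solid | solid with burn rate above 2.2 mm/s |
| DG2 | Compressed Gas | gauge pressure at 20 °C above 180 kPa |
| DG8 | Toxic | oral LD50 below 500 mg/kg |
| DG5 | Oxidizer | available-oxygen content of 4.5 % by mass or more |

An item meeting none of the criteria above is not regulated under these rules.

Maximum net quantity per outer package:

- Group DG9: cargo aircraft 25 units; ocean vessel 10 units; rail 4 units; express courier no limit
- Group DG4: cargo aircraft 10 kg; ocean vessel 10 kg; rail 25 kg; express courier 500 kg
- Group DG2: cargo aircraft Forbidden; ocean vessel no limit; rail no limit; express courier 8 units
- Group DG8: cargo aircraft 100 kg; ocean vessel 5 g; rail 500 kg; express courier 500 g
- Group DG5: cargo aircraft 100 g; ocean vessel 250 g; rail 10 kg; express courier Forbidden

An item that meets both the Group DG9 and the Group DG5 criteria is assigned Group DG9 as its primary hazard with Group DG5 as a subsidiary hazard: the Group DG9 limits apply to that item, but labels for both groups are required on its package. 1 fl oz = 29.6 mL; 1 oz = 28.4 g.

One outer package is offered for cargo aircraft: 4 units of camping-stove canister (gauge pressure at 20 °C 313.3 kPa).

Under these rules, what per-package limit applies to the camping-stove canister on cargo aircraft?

Forbidden

Camping-stove canister: gauge pressure at 20 °C 313.3 kPa > 180 kPa → Group DG2 (Compressed Gas).
The cargo aircraft limit for Group DG2 is Forbidden.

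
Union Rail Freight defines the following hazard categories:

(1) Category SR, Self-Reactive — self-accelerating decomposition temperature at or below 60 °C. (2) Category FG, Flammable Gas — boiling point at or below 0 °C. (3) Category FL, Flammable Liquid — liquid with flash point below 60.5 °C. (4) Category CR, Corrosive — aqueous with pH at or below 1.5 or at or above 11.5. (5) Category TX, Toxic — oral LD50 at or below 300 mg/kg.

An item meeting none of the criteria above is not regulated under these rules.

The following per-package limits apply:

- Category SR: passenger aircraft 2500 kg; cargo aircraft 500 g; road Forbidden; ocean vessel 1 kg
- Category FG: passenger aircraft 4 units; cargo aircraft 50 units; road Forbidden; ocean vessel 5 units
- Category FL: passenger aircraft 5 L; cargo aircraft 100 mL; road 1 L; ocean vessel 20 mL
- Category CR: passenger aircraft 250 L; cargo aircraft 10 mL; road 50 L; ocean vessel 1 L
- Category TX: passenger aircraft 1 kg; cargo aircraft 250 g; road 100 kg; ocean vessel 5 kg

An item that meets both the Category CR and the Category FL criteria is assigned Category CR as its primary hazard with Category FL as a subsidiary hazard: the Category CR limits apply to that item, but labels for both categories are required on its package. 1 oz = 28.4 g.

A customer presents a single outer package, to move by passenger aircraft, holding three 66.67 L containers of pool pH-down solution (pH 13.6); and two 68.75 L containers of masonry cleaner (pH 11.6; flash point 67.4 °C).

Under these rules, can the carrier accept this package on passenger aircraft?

With pH 13.6 (≥ 11.5), the pool pH-down solution falls in Category CR.
The masonry cleaner has pH 11.6, which is ≥ 11.5, so it is Category CR (Corrosive).
Total Category CR: (three 66.67 L containers = 200.01 L) + (two 68.75 L containers = 137.5 L) = 337.51 L.
337.51 L exceeds the passenger aircraft limit of 250 L for Category CR.

No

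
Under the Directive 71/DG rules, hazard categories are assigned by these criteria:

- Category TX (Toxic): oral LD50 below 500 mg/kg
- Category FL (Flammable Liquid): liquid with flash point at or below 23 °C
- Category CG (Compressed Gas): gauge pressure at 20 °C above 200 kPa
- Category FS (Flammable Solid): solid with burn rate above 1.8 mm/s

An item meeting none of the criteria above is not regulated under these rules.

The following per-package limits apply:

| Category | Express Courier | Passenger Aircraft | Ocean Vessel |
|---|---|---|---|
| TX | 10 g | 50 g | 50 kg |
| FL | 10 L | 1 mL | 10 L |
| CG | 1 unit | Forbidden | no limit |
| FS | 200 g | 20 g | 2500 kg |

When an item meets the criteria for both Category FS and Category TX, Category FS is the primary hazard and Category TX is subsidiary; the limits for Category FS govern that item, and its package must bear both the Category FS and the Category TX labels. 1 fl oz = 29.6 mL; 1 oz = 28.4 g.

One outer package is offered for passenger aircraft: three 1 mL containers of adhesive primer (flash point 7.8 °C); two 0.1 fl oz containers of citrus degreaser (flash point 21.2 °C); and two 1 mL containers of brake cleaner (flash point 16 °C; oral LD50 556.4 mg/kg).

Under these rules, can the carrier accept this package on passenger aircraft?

Flash point 7.8 °C meets the Category FL criterion (Flammable Liquid), so the adhesive primer is Category FL.
Citrus degreaser: flash point 21.2 °C ≤ 23 °C → Category FL (Flammable Liquid).
The brake cleaner has flash point 16 °C, which is ≤ 23 °C, so it is Category FL (Flammable Liquid).
Category FL net quantity: (three 1 mL containers = 3 mL) + (two 0.1 fl oz containers = 5.92 mL) + (two 1 mL containers = 2 mL) = 10.92 mL.
10.92 mL > 1 mL (passenger aircraft limit, Category FL) — over the limit.

No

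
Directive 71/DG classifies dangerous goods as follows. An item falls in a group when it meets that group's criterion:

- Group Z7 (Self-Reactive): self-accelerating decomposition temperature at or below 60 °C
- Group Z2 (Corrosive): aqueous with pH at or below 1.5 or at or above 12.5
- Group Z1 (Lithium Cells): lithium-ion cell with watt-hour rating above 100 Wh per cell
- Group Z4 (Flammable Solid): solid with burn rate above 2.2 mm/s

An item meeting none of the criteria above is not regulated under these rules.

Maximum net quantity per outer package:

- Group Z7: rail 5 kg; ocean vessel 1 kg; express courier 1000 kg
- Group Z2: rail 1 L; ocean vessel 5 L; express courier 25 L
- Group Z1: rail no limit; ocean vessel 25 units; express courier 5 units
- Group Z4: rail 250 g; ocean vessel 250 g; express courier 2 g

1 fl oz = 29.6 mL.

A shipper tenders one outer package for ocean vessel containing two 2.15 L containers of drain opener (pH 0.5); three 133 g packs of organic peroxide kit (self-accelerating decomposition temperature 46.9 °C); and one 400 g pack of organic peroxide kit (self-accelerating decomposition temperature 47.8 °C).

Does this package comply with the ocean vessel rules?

The drain opener has pH 0.5, which is ≤ 1.5, so it is Group Z2 (Corrosive).
Organic peroxide kit: self-accelerating decomposition temperature 46.9 °C ≤ 60 °C → Group Z7 (Self-Reactive).
Organic peroxide kit: self-accelerating decomposition temperature 47.8 °C ≤ 60 °C → Group Z7 (Self-Reactive).
Group Z7 net quantity: (three 133 g packs = 399 g) + 400 g = 799 g.
799 g is within the ocean vessel limit of 1 kg for Group Z7.
Group Z2 quantity: two 2.15 L containers = 4.3 L.
4.3 L is within the ocean vessel limit of 5 L for Group Z2.
Every hazard group is within its ocean vessel limit and no segregation rule is violated.

Yes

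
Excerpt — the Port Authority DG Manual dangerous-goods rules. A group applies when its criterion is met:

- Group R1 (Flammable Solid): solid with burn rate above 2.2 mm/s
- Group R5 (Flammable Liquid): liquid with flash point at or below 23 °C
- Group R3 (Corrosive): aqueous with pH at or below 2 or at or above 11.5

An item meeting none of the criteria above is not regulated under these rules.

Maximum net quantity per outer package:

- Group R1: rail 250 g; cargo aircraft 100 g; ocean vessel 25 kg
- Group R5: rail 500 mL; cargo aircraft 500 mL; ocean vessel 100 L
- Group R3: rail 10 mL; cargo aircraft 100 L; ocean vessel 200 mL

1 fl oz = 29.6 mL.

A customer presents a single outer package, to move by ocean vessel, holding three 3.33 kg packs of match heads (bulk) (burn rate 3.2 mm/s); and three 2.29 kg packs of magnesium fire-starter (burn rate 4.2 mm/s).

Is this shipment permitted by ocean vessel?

Yes

With burn rate 3.2 mm/s (> 2.2 mm/s), the match heads (bulk) fall in Group R1.
The magnesium fire-starter has burn rate 4.2 mm/s, which is > 2.2 mm/s, so it is Group R1 (Flammable Solid).
Group R1 net quantity: (three 3.33 kg packs = 9.99 kg) + (three 2.29 kg packs = 6.87 kg) = 16.86 kg.
That is within the Group R1 ocean vessel limit of 25 kg.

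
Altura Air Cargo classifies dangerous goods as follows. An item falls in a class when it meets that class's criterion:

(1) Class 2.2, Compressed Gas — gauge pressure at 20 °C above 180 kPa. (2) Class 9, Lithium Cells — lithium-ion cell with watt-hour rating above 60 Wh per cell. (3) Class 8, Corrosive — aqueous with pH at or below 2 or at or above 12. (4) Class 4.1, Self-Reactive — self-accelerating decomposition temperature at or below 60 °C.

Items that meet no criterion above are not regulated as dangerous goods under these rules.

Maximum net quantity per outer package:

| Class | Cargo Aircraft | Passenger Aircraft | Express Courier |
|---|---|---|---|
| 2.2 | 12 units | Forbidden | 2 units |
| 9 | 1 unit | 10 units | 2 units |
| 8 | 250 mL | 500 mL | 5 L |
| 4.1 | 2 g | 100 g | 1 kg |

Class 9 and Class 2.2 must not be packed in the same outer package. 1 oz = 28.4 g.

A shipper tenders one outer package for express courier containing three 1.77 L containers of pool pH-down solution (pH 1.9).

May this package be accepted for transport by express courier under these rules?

No

With pH 1.9 (≤ 2), the pool pH-down solution falls in Class 8.
Class 8 quantity: three 1.77 L containers = 5.31 L.
5.31 L > 5 L (express courier limit, Class 8) — over the limit.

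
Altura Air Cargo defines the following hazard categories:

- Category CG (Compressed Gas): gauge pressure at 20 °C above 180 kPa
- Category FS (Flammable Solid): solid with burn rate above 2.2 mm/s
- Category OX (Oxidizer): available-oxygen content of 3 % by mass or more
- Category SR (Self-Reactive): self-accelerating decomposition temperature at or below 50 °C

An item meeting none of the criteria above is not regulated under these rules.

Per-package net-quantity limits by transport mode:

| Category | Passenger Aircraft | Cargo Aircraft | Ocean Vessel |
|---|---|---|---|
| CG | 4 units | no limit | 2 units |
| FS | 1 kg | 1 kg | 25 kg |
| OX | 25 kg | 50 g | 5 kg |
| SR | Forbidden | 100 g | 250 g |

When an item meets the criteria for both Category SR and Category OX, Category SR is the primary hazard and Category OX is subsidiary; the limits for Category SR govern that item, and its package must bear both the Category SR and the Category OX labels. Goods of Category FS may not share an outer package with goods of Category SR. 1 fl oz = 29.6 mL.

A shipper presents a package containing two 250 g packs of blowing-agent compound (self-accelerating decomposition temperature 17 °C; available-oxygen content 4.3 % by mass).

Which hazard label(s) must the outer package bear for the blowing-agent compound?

With self-accelerating decomposition temperature 17 °C (≤ 50 °C), the blowing-agent compound falls in Category SR.
With available-oxygen content 4.3 % by mass (≥ 3 % by mass), the blowing-agent compound falls in Category OX.
By the precedence rule Category SR is primary and Category OX is subsidiary, and that rule requires both labels on the package.

Category OX and SR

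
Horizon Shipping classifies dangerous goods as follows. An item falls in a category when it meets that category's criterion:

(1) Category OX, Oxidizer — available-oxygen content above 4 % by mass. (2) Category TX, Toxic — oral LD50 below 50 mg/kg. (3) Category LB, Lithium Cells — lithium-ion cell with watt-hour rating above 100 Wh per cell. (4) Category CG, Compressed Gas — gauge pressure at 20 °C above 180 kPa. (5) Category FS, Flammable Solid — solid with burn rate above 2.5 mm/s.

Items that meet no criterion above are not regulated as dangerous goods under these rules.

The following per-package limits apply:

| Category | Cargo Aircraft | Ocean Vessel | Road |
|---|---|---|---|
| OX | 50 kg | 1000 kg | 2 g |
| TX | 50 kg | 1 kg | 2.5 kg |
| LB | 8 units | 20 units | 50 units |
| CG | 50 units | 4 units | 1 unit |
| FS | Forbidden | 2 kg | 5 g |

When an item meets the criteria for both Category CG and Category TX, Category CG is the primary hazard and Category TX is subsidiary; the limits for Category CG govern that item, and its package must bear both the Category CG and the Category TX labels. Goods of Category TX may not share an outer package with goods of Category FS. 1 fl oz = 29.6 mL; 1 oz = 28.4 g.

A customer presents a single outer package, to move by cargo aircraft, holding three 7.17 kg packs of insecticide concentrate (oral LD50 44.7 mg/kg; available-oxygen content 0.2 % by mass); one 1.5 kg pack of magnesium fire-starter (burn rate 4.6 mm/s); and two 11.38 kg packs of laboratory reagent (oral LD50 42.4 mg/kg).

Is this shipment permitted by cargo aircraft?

The insecticide concentrate has oral LD50 44.7 mg/kg, which is < 50 mg/kg, so it is Category TX (Toxic).
Magnesium fire-starter: burn rate 4.6 mm/s > 2.5 mm/s → Category FS (Flammable Solid).
Laboratory reagent: oral LD50 42.4 mg/kg < 50 mg/kg → Category TX (Toxic).
Category TX net quantity: (three 7.17 kg packs = 21.51 kg) + (two 11.38 kg packs = 22.76 kg) = 44.27 kg.
44.27 kg ≤ 50 kg (cargo aircraft limit, Category TX) — within limit.
Category FS quantity: 1.5 kg.
Category FS is Forbidden by cargo aircraft.
Category TX and Category FS may not share an outer package.

No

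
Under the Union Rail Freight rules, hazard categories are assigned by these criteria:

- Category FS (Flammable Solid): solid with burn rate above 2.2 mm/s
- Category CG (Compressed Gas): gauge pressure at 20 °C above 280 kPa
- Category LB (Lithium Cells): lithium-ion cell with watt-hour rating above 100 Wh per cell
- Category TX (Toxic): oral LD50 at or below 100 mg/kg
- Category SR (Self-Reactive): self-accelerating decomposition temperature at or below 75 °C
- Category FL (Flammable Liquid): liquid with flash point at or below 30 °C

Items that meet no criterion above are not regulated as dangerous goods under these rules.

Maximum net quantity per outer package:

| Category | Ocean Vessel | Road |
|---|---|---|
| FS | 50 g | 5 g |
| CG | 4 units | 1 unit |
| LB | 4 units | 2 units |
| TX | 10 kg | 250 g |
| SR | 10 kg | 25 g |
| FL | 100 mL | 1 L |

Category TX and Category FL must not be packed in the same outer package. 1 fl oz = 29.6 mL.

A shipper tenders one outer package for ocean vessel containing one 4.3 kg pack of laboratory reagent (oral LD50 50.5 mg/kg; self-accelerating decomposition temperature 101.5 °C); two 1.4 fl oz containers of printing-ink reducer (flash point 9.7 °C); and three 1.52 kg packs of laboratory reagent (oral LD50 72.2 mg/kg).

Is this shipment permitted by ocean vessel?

No

Oral LD50 50.5 mg/kg meets the Category TX criterion (Toxic), so the laboratory reagent is Category TX.
Flash point 9.7 °C meets the Category FL criterion (Flammable Liquid), so the printing-ink reducer is Category FL.
Laboratory reagent: oral LD50 72.2 mg/kg ≤ 100 mg/kg → Category TX (Toxic).
Category TX net quantity: 4.3 kg + (three 1.52 kg packs = 4.56 kg) = 8.86 kg.
That is within the Category TX ocean vessel limit of 10 kg.
Category FL quantity: two 1.4 fl oz containers = 82.88 mL.
82.88 mL ≤ 100 mL (ocean vessel limit, Category FL) — within limit.
Category TX and Category FL may not share an outer package.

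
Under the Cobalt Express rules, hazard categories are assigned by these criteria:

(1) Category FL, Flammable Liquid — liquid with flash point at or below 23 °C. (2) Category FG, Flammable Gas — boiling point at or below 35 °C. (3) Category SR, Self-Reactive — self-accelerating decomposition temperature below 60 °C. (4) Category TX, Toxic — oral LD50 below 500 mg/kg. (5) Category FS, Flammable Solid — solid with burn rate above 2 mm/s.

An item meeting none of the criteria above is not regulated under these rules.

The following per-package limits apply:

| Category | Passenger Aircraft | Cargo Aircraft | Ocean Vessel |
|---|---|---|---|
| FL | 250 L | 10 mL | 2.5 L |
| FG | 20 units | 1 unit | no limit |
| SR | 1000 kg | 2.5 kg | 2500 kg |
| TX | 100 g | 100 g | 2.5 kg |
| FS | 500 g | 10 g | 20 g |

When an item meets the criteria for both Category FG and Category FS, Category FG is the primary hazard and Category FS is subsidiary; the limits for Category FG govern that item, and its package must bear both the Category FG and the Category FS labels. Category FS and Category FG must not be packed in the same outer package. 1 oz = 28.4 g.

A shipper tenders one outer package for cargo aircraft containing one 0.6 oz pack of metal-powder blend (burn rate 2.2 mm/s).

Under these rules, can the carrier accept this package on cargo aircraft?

No

With burn rate 2.2 mm/s (> 2 mm/s), the metal-powder blend falls in Category FS.
Category FS quantity: one 0.6 oz pack = 17.04 g.
17.04 g exceeds the cargo aircraft limit of 10 g for Category FS.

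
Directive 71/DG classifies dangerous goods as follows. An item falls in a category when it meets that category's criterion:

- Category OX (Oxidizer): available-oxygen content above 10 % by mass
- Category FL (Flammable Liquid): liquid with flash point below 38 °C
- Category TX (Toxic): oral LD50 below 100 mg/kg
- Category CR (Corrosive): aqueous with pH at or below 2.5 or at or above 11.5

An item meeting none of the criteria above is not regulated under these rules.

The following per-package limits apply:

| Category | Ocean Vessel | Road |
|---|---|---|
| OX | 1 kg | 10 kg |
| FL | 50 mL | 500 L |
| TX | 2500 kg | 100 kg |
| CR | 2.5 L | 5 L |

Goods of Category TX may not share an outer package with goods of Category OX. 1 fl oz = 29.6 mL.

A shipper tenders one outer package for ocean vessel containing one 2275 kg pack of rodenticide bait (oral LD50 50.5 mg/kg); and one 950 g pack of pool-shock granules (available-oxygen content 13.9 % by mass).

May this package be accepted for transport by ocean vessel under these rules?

No

Oral LD50 50.5 mg/kg meets the Category TX criterion (Toxic), so the rodenticide bait is Category TX.
With available-oxygen content 13.9 % by mass (> 10 % by mass), the pool-shock granules fall in Category OX.
Category TX quantity: 2275 kg.
That is within the Category TX ocean vessel limit of 2500 kg.
Category OX quantity: 950 g.
950 g is within the ocean vessel limit of 1 kg for Category OX.
Category TX and Category OX may not share an outer package.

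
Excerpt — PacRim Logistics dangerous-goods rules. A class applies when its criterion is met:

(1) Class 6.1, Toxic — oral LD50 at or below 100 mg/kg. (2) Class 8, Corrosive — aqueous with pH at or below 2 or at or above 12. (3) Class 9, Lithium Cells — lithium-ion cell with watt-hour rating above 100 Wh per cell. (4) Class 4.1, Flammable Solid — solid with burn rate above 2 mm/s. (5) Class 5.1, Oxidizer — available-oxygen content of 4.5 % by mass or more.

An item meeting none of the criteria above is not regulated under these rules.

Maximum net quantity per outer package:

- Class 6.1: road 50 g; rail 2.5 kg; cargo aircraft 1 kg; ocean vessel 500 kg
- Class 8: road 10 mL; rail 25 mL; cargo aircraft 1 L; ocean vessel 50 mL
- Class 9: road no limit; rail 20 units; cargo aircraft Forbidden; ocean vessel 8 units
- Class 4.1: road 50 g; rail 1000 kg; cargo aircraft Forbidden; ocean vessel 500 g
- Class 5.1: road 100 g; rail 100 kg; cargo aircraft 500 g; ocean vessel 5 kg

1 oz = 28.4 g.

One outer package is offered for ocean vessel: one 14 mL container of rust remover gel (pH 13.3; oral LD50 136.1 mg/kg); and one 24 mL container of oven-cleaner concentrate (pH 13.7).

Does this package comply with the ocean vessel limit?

Yes

With pH 13.3 (≥ 12), the rust remover gel falls in Class 8.
pH 13.7 meets the Class 8 criterion (Corrosive), so the oven-cleaner concentrate is Class 8.
Class 8 net quantity: 14 mL + 24 mL = 38 mL.
38 mL is within the ocean vessel limit of 50 mL for Class 8.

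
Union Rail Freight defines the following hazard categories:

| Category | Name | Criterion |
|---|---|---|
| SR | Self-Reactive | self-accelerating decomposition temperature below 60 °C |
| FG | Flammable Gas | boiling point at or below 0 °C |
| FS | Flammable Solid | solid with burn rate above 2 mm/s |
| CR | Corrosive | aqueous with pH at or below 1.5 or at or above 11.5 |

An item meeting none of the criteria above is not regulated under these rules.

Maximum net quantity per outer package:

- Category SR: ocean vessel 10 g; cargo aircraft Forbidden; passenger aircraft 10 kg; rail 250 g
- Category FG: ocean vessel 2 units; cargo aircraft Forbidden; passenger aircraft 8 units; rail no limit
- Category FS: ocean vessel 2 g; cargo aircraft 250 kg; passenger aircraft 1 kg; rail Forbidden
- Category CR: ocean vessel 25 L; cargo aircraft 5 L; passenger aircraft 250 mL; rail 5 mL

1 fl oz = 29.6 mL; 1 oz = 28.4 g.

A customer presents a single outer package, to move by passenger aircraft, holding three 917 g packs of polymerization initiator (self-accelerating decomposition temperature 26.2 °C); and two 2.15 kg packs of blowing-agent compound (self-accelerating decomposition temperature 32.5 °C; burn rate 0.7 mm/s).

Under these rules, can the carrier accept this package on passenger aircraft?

Self-accelerating decomposition temperature 26.2 °C meets the Category SR criterion (Self-Reactive), so the polymerization initiator is Category SR.
With self-accelerating decomposition temperature 32.5 °C (< 60 °C), the blowing-agent compound falls in Category SR.
Total Category SR: (three 917 g packs = 2.751 kg) + (two 2.15 kg packs = 4.3 kg) = 7.051 kg.
That is within the Category SR passenger aircraft limit of 10 kg.

Yes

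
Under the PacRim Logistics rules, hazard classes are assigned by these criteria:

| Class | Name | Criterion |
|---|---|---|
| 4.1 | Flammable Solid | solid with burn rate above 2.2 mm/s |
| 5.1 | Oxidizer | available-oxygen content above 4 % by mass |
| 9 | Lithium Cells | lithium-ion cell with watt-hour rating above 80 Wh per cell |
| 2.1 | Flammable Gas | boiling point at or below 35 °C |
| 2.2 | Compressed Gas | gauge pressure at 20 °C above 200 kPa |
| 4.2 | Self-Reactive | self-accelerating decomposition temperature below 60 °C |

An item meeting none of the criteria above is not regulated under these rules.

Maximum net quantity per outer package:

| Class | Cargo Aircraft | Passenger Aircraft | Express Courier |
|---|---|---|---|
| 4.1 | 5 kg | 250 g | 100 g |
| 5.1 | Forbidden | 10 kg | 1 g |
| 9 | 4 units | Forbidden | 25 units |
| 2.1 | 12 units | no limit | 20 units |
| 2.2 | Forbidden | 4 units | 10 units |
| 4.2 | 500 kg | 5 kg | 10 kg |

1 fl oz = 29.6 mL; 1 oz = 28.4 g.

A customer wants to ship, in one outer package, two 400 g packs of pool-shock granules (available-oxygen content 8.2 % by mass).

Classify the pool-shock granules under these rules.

Pool-shock granules: available-oxygen content 8.2 % by mass > 4 % by mass → Class 5.1 (Oxidizer).

Class 5.1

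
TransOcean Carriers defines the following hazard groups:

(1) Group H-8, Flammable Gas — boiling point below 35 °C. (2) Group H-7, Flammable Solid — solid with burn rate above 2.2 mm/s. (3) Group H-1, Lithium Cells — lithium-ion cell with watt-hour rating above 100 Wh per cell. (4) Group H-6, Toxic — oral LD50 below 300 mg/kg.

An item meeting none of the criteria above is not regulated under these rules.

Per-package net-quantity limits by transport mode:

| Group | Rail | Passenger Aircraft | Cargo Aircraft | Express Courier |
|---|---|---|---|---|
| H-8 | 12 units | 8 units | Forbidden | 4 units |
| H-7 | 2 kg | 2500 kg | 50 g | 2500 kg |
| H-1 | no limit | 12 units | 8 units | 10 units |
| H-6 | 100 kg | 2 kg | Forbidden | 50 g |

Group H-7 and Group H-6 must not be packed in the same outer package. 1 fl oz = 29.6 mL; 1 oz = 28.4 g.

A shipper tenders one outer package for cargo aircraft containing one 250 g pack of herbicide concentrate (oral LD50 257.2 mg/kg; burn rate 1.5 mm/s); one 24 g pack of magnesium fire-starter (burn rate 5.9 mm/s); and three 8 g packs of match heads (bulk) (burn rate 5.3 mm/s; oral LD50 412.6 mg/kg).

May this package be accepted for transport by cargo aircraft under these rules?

Herbicide concentrate: oral LD50 257.2 mg/kg < 300 mg/kg → Group H-6 (Toxic).
The magnesium fire-starter has burn rate 5.9 mm/s, which is > 2.2 mm/s, so it is Group H-7 (Flammable Solid).
With burn rate 5.3 mm/s (> 2.2 mm/s), the match heads (bulk) fall in Group H-7.
Group H-7 net quantity: 24 g + (three 8 g packs = 24 g) = 48 g.
48 g is within the cargo aircraft limit of 50 g for Group H-7.
Group H-6 quantity: 250 g.
Group H-6 is Forbidden by cargo aircraft.
Group H-7 and Group H-6 may not share an outer package.

No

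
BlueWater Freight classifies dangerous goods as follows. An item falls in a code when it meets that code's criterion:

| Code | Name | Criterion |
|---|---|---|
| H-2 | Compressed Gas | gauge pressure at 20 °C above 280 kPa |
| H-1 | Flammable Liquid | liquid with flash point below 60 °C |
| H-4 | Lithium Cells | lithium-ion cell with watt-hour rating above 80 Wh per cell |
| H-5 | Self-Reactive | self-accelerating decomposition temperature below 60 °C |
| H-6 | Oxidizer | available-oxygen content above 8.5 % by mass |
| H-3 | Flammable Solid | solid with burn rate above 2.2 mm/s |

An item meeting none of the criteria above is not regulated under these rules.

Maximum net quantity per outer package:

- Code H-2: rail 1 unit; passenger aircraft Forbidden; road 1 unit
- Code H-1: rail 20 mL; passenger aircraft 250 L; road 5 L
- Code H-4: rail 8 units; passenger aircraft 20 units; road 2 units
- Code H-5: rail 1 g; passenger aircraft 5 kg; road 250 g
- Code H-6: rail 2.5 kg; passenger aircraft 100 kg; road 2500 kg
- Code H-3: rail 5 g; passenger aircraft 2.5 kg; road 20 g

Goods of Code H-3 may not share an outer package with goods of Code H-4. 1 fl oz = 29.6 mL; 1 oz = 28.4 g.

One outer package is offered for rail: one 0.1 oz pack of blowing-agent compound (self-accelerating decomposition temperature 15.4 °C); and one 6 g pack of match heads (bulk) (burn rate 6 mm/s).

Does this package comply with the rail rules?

Blowing-agent compound: self-accelerating decomposition temperature 15.4 °C < 60 °C → Code H-5 (Self-Reactive).
Match heads (bulk): burn rate 6 mm/s > 2.2 mm/s → Code H-3 (Flammable Solid).
Code H-3 quantity: 6 g.
6 g exceeds the rail limit of 5 g for Code H-3.
Code H-5 quantity: one 0.1 oz pack = 2.84 g.
That exceeds the Code H-5 rail limit of 1 g.
The segregation rule (Code H-3 with Code H-4) does not apply to Code H-3 with Code H-5.

No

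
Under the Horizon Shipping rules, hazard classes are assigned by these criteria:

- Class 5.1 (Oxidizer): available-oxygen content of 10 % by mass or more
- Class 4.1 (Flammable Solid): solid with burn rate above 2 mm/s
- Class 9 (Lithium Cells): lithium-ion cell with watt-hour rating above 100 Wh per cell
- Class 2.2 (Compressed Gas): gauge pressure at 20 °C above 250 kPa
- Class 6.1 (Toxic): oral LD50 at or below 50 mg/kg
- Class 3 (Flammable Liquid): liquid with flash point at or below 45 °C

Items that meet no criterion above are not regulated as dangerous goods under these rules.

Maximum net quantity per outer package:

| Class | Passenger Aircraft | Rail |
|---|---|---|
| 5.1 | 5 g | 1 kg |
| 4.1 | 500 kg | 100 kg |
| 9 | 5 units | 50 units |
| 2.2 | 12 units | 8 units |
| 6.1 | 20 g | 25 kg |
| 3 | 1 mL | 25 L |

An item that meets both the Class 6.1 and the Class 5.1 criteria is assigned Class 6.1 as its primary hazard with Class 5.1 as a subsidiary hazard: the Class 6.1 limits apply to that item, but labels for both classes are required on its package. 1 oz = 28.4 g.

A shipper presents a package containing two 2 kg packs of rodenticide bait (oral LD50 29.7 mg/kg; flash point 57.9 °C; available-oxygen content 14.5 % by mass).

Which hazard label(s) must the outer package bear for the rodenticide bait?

Oral LD50 29.7 mg/kg meets the Class 6.1 criterion (Toxic), so the rodenticide bait is Class 6.1.
Available-oxygen content 14.5 % by mass meets the Class 5.1 criterion (Oxidizer), so the rodenticide bait is Class 5.1.
By the precedence rule Class 6.1 is primary and Class 5.1 is subsidiary, and that rule requires both labels on the package.

Class 5.1 and 6.1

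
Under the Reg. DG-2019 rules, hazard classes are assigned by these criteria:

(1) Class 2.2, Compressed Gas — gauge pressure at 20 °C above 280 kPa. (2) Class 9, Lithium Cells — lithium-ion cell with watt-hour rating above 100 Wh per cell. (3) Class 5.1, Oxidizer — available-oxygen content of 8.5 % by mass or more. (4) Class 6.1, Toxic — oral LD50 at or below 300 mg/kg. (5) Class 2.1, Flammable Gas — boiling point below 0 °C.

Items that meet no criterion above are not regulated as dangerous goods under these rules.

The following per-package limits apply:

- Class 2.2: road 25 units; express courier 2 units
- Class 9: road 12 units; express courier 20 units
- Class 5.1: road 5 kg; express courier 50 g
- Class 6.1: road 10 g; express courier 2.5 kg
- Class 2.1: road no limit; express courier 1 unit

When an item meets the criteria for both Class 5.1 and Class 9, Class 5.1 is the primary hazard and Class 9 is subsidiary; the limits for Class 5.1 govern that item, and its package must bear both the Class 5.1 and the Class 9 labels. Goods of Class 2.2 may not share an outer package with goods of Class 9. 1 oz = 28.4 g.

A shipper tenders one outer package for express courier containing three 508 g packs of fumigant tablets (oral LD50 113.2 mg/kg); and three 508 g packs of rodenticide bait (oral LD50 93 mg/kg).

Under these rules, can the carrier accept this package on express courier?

The fumigant tablets have oral LD50 113.2 mg/kg, which is ≤ 300 mg/kg, so they are Class 6.1 (Toxic).
Oral LD50 93 mg/kg meets the Class 6.1 criterion (Toxic), so the rodenticide bait is Class 6.1.
Class 6.1 net quantity: (three 508 g packs = 1.524 kg) + (three 508 g packs = 1.524 kg) = 3.048 kg.
3.048 kg > 2.5 kg (express courier limit, Class 6.1) — over the limit.

No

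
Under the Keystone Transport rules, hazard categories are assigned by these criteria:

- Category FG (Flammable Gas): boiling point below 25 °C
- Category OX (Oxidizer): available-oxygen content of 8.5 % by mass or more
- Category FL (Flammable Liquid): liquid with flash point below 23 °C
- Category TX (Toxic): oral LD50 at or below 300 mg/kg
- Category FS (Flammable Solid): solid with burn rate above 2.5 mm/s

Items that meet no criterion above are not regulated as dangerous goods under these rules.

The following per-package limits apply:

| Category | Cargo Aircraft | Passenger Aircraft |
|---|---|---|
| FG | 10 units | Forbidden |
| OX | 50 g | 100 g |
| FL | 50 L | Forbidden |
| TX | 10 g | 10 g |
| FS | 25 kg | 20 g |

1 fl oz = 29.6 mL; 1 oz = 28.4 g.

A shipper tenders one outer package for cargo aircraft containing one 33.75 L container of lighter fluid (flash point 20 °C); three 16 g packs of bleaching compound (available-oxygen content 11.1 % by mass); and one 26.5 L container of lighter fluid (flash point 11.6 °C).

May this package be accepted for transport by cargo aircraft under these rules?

No

The lighter fluid has flash point 20 °C, which is < 23 °C, so it is Category FL (Flammable Liquid).
Bleaching compound: available-oxygen content 11.1 % by mass ≥ 8.5 % by mass → Category OX (Oxidizer).
The lighter fluid has flash point 11.6 °C, which is < 23 °C, so it is Category FL (Flammable Liquid).
Category OX quantity: three 16 g packs = 48 g.
That is within the Category OX cargo aircraft limit of 50 g.
Total Category FL: 33.75 L + 26.5 L = 60.25 L.
That exceeds the Category FL cargo aircraft limit of 50 L.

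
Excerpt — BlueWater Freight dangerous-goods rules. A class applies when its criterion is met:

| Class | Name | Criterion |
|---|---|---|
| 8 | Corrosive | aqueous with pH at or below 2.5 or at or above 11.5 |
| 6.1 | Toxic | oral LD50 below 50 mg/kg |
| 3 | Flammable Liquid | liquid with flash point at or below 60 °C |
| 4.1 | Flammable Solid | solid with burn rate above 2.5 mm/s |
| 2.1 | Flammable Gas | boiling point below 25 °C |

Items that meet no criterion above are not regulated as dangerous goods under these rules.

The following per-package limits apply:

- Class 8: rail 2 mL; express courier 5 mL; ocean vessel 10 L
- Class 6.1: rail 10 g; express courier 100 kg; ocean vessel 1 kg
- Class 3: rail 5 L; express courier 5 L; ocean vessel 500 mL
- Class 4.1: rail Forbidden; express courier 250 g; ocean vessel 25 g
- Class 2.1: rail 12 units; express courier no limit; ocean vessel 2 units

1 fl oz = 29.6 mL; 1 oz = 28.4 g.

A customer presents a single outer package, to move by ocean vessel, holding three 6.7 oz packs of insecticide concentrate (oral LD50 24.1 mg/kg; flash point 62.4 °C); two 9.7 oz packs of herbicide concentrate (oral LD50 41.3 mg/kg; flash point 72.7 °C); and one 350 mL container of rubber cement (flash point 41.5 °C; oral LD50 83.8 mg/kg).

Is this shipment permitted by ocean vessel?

No

The insecticide concentrate has oral LD50 24.1 mg/kg, which is < 50 mg/kg, so it is Class 6.1 (Toxic).
Oral LD50 41.3 mg/kg meets the Class 6.1 criterion (Toxic), so the herbicide concentrate is Class 6.1.
Flash point 41.5 °C meets the Class 3 criterion (Flammable Liquid), so the rubber cement is Class 3.
Class 6.1 net quantity: (three 6.7 oz packs = 570.84 g) + (two 9.7 oz packs = 550.96 g) = 1121.8 g.
That exceeds the Class 6.1 ocean vessel limit of 1 kg.
Class 3 quantity: 350 mL.
350 mL ≤ 500 mL (ocean vessel limit, Class 3) — within limit.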